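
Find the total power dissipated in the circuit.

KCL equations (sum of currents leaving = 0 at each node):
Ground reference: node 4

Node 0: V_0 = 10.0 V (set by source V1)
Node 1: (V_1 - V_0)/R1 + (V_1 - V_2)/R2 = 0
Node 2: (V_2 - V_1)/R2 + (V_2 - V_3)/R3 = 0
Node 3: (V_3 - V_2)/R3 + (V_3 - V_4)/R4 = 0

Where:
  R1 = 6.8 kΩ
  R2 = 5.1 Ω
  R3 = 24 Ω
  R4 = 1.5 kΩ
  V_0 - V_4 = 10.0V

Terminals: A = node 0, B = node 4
Nodal analysis, taking node 4 as the 0 V reference.
Source V1 fixes V_0 = 10 V.
KCL at each unknown node (sum of currents leaving = 0; resistances in Ω):
  Node 1: (V_1 - 10)/6800 + (V_1 - V_2)/5.1 = 0
  Node 2: (V_2 - V_1)/5.1 + (V_2 - V_3)/24 = 0
  Node 3: (V_3 - V_2)/24 + (V_3 - 0)/1500 = 0
Collecting terms (coefficients in siemens):
  0.1962·V_1 - 0.1961·V_2 = 0.001471
  0.2377·V_2 - 0.1961·V_1 - 0.04167·V_3 = 0
  0.04233·V_3 - 0.04167·V_2 = 0
Solving these 3 simultaneous equations (Gaussian elimination) gives:
  V_1 = 1.836 V, V_2 = 1.83 V, V_3 = 1.801 V
Power in each resistor, P = (ΔV)²/R:
  P_R1 = (10 - 1.836)²/6800 = 0.009802 W
  P_R2 = (1.836 - 1.83)²/5.1 = 0.000007351 W
  P_R3 = (1.83 - 1.801)²/24 = 0.0000346 W
  P_R4 = (1.801 - 0)²/1500 = 0.002162 W
P_total = P_R1 + P_R2 + P_R3 + P_R4 = 0.01201 W

Final answer: 0.01201 W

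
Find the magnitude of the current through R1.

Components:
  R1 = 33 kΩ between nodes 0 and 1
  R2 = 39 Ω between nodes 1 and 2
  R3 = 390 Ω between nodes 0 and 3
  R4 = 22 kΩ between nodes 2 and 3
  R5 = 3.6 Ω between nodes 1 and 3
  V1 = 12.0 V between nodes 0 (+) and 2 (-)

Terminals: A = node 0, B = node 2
Nodal analysis, taking node 2 as the 0 V reference.
Source V1 fixes V_0 = 12 V.
KCL at each unknown node (sum of currents leaving = 0; resistances in Ω):
  Node 1: (V_1 - 12)/33000 + (V_1 - 0)/39 + (V_1 - V_3)/3.6 = 0
  Node 3: (V_3 - 12)/390 + (V_3 - 0)/22000 + (V_3 - V_1)/3.6 = 0
Collecting terms (coefficients in siemens):
  0.3034·V_1 - 0.2778·V_3 = 0.0003636
  0.2804·V_3 - 0.2778·V_1 = 0.03077
Determinant D = (0.3034)(0.2804) - (-0.2778)(-0.2778) = 0.007923
V_1 = [(0.0003636)(0.2804) - (-0.2778)(0.03077)]/D = 1.092 V
V_3 = [(0.3034)(0.03077) - (0.0003636)(-0.2778)]/D = 1.191 V
I_R1 = (V_0 - V_1)/R1 = (12 - 1.092)/33000 = 0.0003306 A
|I_R1| = 0.0003306 A

Final answer: |I_R1| = 0.0003306 A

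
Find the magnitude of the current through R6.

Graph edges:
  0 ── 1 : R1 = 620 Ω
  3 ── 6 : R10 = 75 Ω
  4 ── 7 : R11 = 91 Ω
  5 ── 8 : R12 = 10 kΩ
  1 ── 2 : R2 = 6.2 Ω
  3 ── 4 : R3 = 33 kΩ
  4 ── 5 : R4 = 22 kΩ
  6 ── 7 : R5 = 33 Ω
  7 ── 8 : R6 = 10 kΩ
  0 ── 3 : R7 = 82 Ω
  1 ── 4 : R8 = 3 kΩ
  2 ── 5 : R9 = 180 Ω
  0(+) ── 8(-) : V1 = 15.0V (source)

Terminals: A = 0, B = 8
Nodal analysis, taking node 8 as the 0 V reference.
Source V1 fixes V_0 = 15 V.
KCL at each unknown node (sum of currents leaving = 0; resistances in Ω):
  Node 1: (V_1 - 15)/620 + (V_1 - V_2)/6.2 + (V_1 - V_4)/3000 = 0
  Node 2: (V_2 - V_1)/6.2 + (V_2 - V_5)/180 = 0
  Node 3: (V_3 - V_4)/33000 + (V_3 - 15)/82 + (V_3 - V_6)/75 = 0
  Node 4: (V_4 - V_3)/33000 + (V_4 - V_5)/22000 + (V_4 - V_1)/3000 + (V_4 - V_7)/91 = 0
  Node 5: (V_5 - V_4)/22000 + (V_5 - V_2)/180 + (V_5 - 0)/10000 = 0
  Node 6: (V_6 - V_7)/33 + (V_6 - V_3)/75 = 0
  Node 7: (V_7 - V_6)/33 + (V_7 - 0)/10000 + (V_7 - V_4)/91 = 0
Collecting terms (coefficients in siemens):
  0.1632·V_1 - 0.1613·V_2 - 0.0003333·V_4 = 0.02419
  0.1668·V_2 - 0.1613·V_1 - 0.005556·V_5 = 0
  0.02556·V_3 - 0.0000303·V_4 - 0.01333·V_6 = 0.1829
  0.0114·V_4 - 0.0003333·V_1 - 0.0000303·V_3 - 0.00004545·V_5 - 0.01099·V_7 = 0
  0.005701·V_5 - 0.005556·V_2 - 0.00004545·V_4 = 0
  0.04364·V_6 - 0.01333·V_3 - 0.0303·V_7 = 0
  0.04139·V_7 - 0.01099·V_4 - 0.0303·V_6 = 0
Solving these 7 simultaneous equations (Gaussian elimination) gives:
  V_1 = 14.24 V, V_2 = 14.23 V, V_3 = 14.87 V, V_4 = 14.67 V
  V_5 = 13.99 V, V_6 = 14.74 V, V_7 = 14.69 V
I_R6 = (V_7 - V_8)/R6 = (14.69 - 0)/10000 = 0.001469 A
|I_R6| = 0.001469 A

Final answer: |I_R6| = 0.001469 A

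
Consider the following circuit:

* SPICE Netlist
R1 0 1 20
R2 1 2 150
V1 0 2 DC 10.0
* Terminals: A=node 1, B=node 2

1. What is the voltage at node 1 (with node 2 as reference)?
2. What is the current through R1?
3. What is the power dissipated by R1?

Nodal analysis, taking node 2 as the 0 V reference.
Source V1 fixes V_0 = 10 V.
KCL at each unknown node (sum of currents leaving = 0; resistances in Ω):
  Node 1: (V_1 - 10)/20 + (V_1 - 0)/150 = 0
Collecting terms: 0.05667 × V_1 = 0.5  =>  V_1 = 8.824 V
Part 1:
  Read off the nodal solution: V_1 = 8.824 V
Part 2:
  I_R1 = (V_0 - V_1)/R1 = (10 - 8.824)/20 = 0.05882 A
  Magnitude: I_R1 = 0.05882 A
Part 3:
  I_R1 = (V_0 - V_1)/R1 = (10 - 8.824)/20 = 0.05882 A
  P_R1 = I_R1² × R1 = (0.05882)² × 20 = 0.0692 W

Final answers:
1. V_1 = 8.824 V
2. I_R1 = 0.05882 A
3. P_R1 = 0.0692 W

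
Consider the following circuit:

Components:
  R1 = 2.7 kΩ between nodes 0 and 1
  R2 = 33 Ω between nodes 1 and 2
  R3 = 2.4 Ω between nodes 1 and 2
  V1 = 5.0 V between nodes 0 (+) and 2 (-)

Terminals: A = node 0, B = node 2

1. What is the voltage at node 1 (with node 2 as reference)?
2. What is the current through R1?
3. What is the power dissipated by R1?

Nodal analysis, taking node 2 as the 0 V reference.
Source V1 fixes V_0 = 5 V.
KCL at each unknown node (sum of currents leaving = 0; resistances in Ω):
  Node 1: (V_1 - 5)/2700 + (V_1 - 0)/33 + (V_1 - 0)/2.4 = 0
Collecting terms: 0.4473 × V_1 = 0.001852  =>  V_1 = 0.00414 V
Part 1:
  Read off the nodal solution: V_1 = 0.00414 V
Part 2:
  I_R1 = (V_0 - V_1)/R1 = (5 - 0.00414)/2700 = 0.00185 A
  Magnitude: I_R1 = 0.00185 A
Part 3:
  I_R1 = (V_0 - V_1)/R1 = (5 - 0.00414)/2700 = 0.00185 A
  P_R1 = I_R1² × R1 = (0.00185)² × 2700 = 0.009244 W

Final answers:
1. V_1 = 0.00414 V
2. I_R1 = 0.00185 A
3. P_R1 = 0.009244 W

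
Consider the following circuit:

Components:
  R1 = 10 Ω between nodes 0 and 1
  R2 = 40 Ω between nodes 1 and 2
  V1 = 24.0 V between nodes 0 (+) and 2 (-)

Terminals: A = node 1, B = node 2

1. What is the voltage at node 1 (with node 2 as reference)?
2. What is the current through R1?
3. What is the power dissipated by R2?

Nodal analysis, taking node 2 as the 0 V reference.
Source V1 fixes V_0 = 24 V.
KCL at each unknown node (sum of currents leaving = 0; resistances in Ω):
  Node 1: (V_1 - 24)/10 + (V_1 - 0)/40 = 0
Collecting terms: 0.125 × V_1 = 2.4  =>  V_1 = 19.2 V
Part 1:
  Read off the nodal solution: V_1 = 19.2 V
Part 2:
  I_R1 = (V_0 - V_1)/R1 = (24 - 19.2)/10 = 0.48 A
  Magnitude: I_R1 = 0.48 A
Part 3:
  I_R2 = (V_1 - V_2)/R2 = (19.2 - 0)/40 = 0.48 A
  P_R2 = I_R2² × R2 = (0.48)² × 40 = 9.216 W

Final answers:
1. V_1 = 19.2 V
2. I_R1 = 0.48 A
3. P_R2 = 9.216 W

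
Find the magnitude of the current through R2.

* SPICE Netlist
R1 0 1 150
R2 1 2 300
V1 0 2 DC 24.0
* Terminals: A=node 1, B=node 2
Nodal analysis, taking node 2 as the 0 V reference.
Source V1 fixes V_0 = 24 V.
KCL at each unknown node (sum of currents leaving = 0; resistances in Ω):
  Node 1: (V_1 - 24)/150 + (V_1 - 0)/300 = 0
Collecting terms: 0.01 × V_1 = 0.16  =>  V_1 = 16 V
I_R2 = (V_1 - V_2)/R2 = (16 - 0)/300 = 0.05333 A
|I_R2| = 0.05333 A

Final answer: |I_R2| = 0.05333 A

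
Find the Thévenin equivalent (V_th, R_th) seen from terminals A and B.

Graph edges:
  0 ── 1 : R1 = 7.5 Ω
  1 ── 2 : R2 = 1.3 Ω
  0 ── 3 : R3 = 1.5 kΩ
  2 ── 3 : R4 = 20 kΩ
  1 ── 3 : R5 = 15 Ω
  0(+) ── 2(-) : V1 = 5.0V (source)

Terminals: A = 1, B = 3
Step 1 — V_th is the open-circuit voltage V_A - V_B (nothing connected across the terminals).
Nodal analysis, taking node 2 as the 0 V reference.
Source V1 fixes V_0 = 5 V.
KCL at each unknown node (sum of currents leaving = 0; resistances in Ω):
  Node 1: (V_1 - 5)/7.5 + (V_1 - 0)/1.3 + (V_1 - V_3)/15 = 0
  Node 3: (V_3 - 5)/1500 + (V_3 - 0)/20000 + (V_3 - V_1)/15 = 0
Collecting terms (coefficients in siemens):
  0.9692·V_1 - 0.06667·V_3 = 0.6667
  0.06738·V_3 - 0.06667·V_1 = 0.003333
Determinant D = (0.9692)(0.06738) - (-0.06667)(-0.06667) = 0.06087
V_1 = [(0.6667)(0.06738) - (-0.06667)(0.003333)]/D = 0.7417 V
V_3 = [(0.9692)(0.003333) - (0.6667)(-0.06667)]/D = 0.7833 V
V_th = V_1 - V_3 = 0.7417 - 0.7833 = -0.04158 V
Step 2 — R_th: zero the source — replace V1 by a short circuit (node 2 merges into node 0) — and find the resistance seen between A (node 1) and B (node 3).
Reduce the network between node 1 (A) and node 3 (B) by series/parallel combination:
  Rp1 = R1 ‖ R2 (parallel, both between nodes 0 and 1) = 1/(1/7.5 + 1/1.3) = 1.108 Ω
  Rp2 = R3 ‖ R4 (parallel, both between nodes 0 and 3) = 1/(1/1500 + 1/20000) = 1395 Ω
  Rs1 = Rp1 + Rp2 (series, joined only at node 0) = 1.108 + 1395 = 1396 Ω
  Rp3 = R5 ‖ Rs1 (parallel, both between nodes 1 and 3) = 1/(1/15 + 1/1396) = 14.84 Ω
R_th = 14.84 Ω

Final answer: V_th = -0.04158 V, R_th = 14.84 Ω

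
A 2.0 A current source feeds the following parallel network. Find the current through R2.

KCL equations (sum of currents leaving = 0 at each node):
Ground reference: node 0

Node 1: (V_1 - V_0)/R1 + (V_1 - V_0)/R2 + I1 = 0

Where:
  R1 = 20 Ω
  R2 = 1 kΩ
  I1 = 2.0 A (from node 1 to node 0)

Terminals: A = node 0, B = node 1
All resistors sit directly between nodes 0 and 1, so they are in parallel and share one voltage V; the full source current 2 A splits among them.
1/R_par = 1/20 + 1/1000 = 0.051 S  =>  R_par = 19.61 Ω
V = I × R_par = 2 × 19.61 = 39.22 V
I_R2 = V/R2 = 39.22/1000 = 0.03922 A

Final answer: 0.03922 A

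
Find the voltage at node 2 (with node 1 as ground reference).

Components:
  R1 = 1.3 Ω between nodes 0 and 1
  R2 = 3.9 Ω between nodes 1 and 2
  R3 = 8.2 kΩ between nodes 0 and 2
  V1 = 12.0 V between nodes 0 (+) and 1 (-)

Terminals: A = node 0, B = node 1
Nodal analysis, taking node 1 as the 0 V reference.
Source V1 fixes V_0 = 12 V.
KCL at each unknown node (sum of currents leaving = 0; resistances in Ω):
  Node 2: (V_2 - 0)/3.9 + (V_2 - 12)/8200 = 0
Collecting terms: 0.2565 × V_2 = 0.001463  =>  V_2 = 0.005705 V
The requested potential is V_2 = 0.005705 V.

Final answer: V_2 = 0.005705 V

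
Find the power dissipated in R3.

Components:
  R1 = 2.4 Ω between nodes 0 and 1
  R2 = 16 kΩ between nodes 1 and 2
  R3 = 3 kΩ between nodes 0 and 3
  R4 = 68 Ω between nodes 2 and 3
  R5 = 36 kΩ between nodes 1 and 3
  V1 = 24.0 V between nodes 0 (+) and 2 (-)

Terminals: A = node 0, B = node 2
Nodal analysis, taking node 2 as the 0 V reference.
Source V1 fixes V_0 = 24 V.
KCL at each unknown node (sum of currents leaving = 0; resistances in Ω):
  Node 1: (V_1 - 24)/2.4 + (V_1 - 0)/16000 + (V_1 - V_3)/36000 = 0
  Node 3: (V_3 - 24)/3000 + (V_3 - 0)/68 + (V_3 - V_1)/36000 = 0
Collecting terms (coefficients in siemens):
  0.4168·V_1 - 0.00002778·V_3 = 10
  0.01507·V_3 - 0.00002778·V_1 = 0.008
Determinant D = (0.4168)(0.01507) - (-0.00002778)(-0.00002778) = 0.006279
V_1 = [(10)(0.01507) - (-0.00002778)(0.008)]/D = 23.99 V
V_3 = [(0.4168)(0.008) - (10)(-0.00002778)]/D = 0.5752 V
I_R3 = (V_0 - V_3)/R3 = (24 - 0.5752)/3000 = 0.007808 A
P_R3 = I_R3² × R3 = (0.007808)² × 3000 = 0.1829 W

Final answer: 0.1829 W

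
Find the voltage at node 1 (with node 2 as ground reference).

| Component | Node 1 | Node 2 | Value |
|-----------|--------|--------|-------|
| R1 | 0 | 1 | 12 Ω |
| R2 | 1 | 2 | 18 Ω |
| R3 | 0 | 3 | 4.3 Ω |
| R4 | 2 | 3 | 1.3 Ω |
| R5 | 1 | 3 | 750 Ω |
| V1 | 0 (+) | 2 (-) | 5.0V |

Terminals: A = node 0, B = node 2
Nodal analysis, taking node 2 as the 0 V reference.
Source V1 fixes V_0 = 5 V.
KCL at each unknown node (sum of currents leaving = 0; resistances in Ω):
  Node 1: (V_1 - 5)/12 + (V_1 - 0)/18 + (V_1 - V_3)/750 = 0
  Node 3: (V_3 - 5)/4.3 + (V_3 - 0)/1.3 + (V_3 - V_1)/750 = 0
Collecting terms (coefficients in siemens):
  0.1402·V_1 - 0.001333·V_3 = 0.4167
  1.003·V_3 - 0.001333·V_1 = 1.163
Determinant D = (0.1402)(1.003) - (-0.001333)(-0.001333) = 0.1407
V_1 = [(0.4167)(1.003) - (-0.001333)(1.163)]/D = 2.983 V
V_3 = [(0.1402)(1.163) - (0.4167)(-0.001333)]/D = 1.163 V
The requested potential is V_1 = 2.983 V.

Final answer: V_1 = 2.983 V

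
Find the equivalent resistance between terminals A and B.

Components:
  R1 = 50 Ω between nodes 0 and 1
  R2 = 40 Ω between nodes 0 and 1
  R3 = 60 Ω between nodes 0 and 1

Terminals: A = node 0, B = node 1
Reduce the network between node 0 (A) and node 1 (B) by series/parallel combination:
  Rp1 = R1 ‖ R2 ‖ R3 (parallel, all between nodes 0 and 1) = 1/(1/50 + 1/40 + 1/60) = 16.22 Ω
R_eq = 16.22 Ω

Final answer: 16.22 Ω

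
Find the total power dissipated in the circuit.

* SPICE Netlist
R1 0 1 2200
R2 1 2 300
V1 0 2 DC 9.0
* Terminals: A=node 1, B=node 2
Nodal analysis, taking node 2 as the 0 V reference.
Source V1 fixes V_0 = 9 V.
KCL at each unknown node (sum of currents leaving = 0; resistances in Ω):
  Node 1: (V_1 - 9)/2200 + (V_1 - 0)/300 = 0
Collecting terms: 0.003788 × V_1 = 0.004091  =>  V_1 = 1.08 V
Power in each resistor, P = (ΔV)²/R:
  P_R1 = (9 - 1.08)²/2200 = 0.02851 W
  P_R2 = (1.08 - 0)²/300 = 0.003888 W
P_total = P_R1 + P_R2 = 0.0324 W

Final answer: 0.0324 W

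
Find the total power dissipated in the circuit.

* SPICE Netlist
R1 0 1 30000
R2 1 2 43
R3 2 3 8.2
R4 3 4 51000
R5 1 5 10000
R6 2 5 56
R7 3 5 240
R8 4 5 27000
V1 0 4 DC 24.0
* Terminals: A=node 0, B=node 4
Nodal analysis, taking node 4 as the 0 V reference.
Source V1 fixes V_0 = 24 V.
KCL at each unknown node (sum of currents leaving = 0; resistances in Ω):
  Node 1: (V_1 - 24)/30000 + (V_1 - V_2)/43 + (V_1 - V_5)/10000 = 0
  Node 2: (V_2 - V_1)/43 + (V_2 - V_3)/8.2 + (V_2 - V_5)/56 = 0
  Node 3: (V_3 - V_2)/8.2 + (V_3 - 0)/51000 + (V_3 - V_5)/240 = 0
  Node 5: (V_5 - V_1)/10000 + (V_5 - V_2)/56 + (V_5 - V_3)/240 + (V_5 - 0)/27000 = 0
Collecting terms (coefficients in siemens):
  0.02339·V_1 - 0.02326·V_2 - 0.0001·V_5 = 0.0008
  0.1631·V_2 - 0.02326·V_1 - 0.122·V_3 - 0.01786·V_5 = 0
  0.1261·V_3 - 0.122·V_2 - 0.004167·V_5 = 0
  0.02216·V_5 - 0.0001·V_1 - 0.01786·V_2 - 0.004167·V_3 = 0
Solving these 4 simultaneous equations (Gaussian elimination) gives:
  V_1 = 8.911 V, V_2 = 8.89 V, V_3 = 8.888 V, V_5 = 8.875 V
Power in each resistor, P = (ΔV)²/R:
  P_R1 = (24 - 8.911)²/30000 = 0.007589 W
  P_R2 = (8.911 - 8.89)²/43 = 0.00001072 W
  P_R3 = (8.89 - 8.888)²/8.2 = 0.0000004316 W
  P_R4 = (8.888 - 0)²/51000 = 0.001549 W
  P_R5 = (8.911 - 8.875)²/10000 = 0.0000001338 W
  P_R6 = (8.89 - 8.875)²/56 = 0.000004079 W
  P_R7 = (8.888 - 8.875)²/240 = 0.0000007296 W
  P_R8 = (0 - 8.875)²/27000 = 0.002917 W
P_total = P_R1 + P_R2 + P_R3 + P_R4 + P_R5 + P_R6 + P_R7 + P_R8 = 0.01207 W

Final answer: 0.01207 W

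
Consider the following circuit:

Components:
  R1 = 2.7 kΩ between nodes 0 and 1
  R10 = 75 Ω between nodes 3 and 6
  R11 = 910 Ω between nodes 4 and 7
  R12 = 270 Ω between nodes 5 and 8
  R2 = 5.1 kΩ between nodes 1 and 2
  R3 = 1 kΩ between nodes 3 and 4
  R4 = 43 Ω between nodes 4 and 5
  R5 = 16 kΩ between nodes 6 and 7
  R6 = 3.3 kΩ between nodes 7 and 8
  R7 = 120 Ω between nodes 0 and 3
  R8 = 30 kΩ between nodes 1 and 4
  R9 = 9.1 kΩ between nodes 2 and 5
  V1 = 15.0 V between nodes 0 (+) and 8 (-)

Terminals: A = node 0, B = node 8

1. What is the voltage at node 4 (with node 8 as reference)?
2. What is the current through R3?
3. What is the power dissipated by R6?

Nodal analysis, taking node 8 as the 0 V reference.
Source V1 fixes V_0 = 15 V.
KCL at each unknown node (sum of currents leaving = 0; resistances in Ω):
  Node 1: (V_1 - 15)/2700 + (V_1 - V_2)/5100 + (V_1 - V_4)/30000 = 0
  Node 2: (V_2 - V_1)/5100 + (V_2 - V_5)/9100 = 0
  Node 3: (V_3 - V_4)/1000 + (V_3 - 15)/120 + (V_3 - V_6)/75 = 0
  Node 4: (V_4 - V_3)/1000 + (V_4 - V_5)/43 + (V_4 - V_1)/30000 + (V_4 - V_7)/910 = 0
  Node 5: (V_5 - V_4)/43 + (V_5 - V_2)/9100 + (V_5 - 0)/270 = 0
  Node 6: (V_6 - V_7)/16000 + (V_6 - V_3)/75 = 0
  Node 7: (V_7 - V_6)/16000 + (V_7 - 0)/3300 + (V_7 - V_4)/910 = 0
Collecting terms (coefficients in siemens):
  0.0005998·V_1 - 0.0001961·V_2 - 0.00003333·V_4 = 0.005556
  0.000306·V_2 - 0.0001961·V_1 - 0.0001099·V_5 = 0
  0.02267·V_3 - 0.001·V_4 - 0.01333·V_6 = 0.125
  0.02539·V_4 - 0.00003333·V_1 - 0.001·V_3 - 0.02326·V_5 - 0.001099·V_7 = 0
  0.02707·V_5 - 0.0001099·V_2 - 0.02326·V_4 = 0
  0.0134·V_6 - 0.01333·V_3 - 0.0000625·V_7 = 0
  0.001464·V_7 - 0.001099·V_4 - 0.0000625·V_6 = 0
Solving these 7 simultaneous equations (Gaussian elimination) gives:
  V_1 = 12.4 V, V_2 = 9.006 V, V_3 = 13.69 V, V_4 = 3.401 V
  V_5 = 2.958 V, V_6 = 13.64 V, V_7 = 3.134 V
Part 1:
  Read off the nodal solution: V_4 = 3.401 V
Part 2:
  I_R3 = (V_3 - V_4)/R3 = (13.69 - 3.401)/1000 = 0.01029 A
  Magnitude: I_R3 = 0.01029 A
Part 3:
  I_R6 = (V_7 - V_8)/R6 = (3.134 - 0)/3300 = 0.0009497 A
  P_R6 = I_R6² × R6 = (0.0009497)² × 3300 = 0.002977 W

Final answers:
1. V_4 = 3.401 V
2. I_R3 = 0.01029 A
3. P_R6 = 0.002977 W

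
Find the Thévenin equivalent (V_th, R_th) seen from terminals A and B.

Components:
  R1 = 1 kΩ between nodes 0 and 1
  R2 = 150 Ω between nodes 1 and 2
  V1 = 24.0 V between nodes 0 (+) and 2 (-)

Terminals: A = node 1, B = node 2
Step 1 — V_th is the open-circuit voltage V_A - V_B (nothing connected across the terminals).
Nodal analysis, taking node 2 as the 0 V reference.
Source V1 fixes V_0 = 24 V.
KCL at each unknown node (sum of currents leaving = 0; resistances in Ω):
  Node 1: (V_1 - 24)/1000 + (V_1 - 0)/150 = 0
Collecting terms: 0.007667 × V_1 = 0.024  =>  V_1 = 3.13 V
V_th = V_1 - V_2 = 3.13 - 0 = 3.13 V
Step 2 — R_th: zero the source — replace V1 by a short circuit (node 2 merges into node 0) — and find the resistance seen between A (node 1) and B (node 0).
Reduce the network between node 1 (A) and node 0 (B) by series/parallel combination:
  Rp1 = R1 ‖ R2 (parallel, both between nodes 0 and 1) = 1/(1/1000 + 1/150) = 130.4 Ω
R_th = 130.4 Ω

Final answer: V_th = 3.13 V, R_th = 130.4 Ω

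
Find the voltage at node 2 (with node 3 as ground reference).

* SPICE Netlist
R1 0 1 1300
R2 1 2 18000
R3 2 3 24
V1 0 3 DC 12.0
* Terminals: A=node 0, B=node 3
Nodal analysis, taking node 3 as the 0 V reference.
Source V1 fixes V_0 = 12 V.
KCL at each unknown node (sum of currents leaving = 0; resistances in Ω):
  Node 1: (V_1 - 12)/1300 + (V_1 - V_2)/18000 = 0
  Node 2: (V_2 - V_1)/18000 + (V_2 - 0)/24 = 0
Collecting terms (coefficients in siemens):
  0.0008248·V_1 - 0.00005556·V_2 = 0.009231
  0.04172·V_2 - 0.00005556·V_1 = 0
Determinant D = (0.0008248)(0.04172) - (-0.00005556)(-0.00005556) = 0.00003441
V_1 = [(0.009231)(0.04172) - (-0.00005556)(0)]/D = 11.19 V
V_2 = [(0.0008248)(0) - (0.009231)(-0.00005556)]/D = 0.0149 V
The requested potential is V_2 = 0.0149 V.

Final answer: V_2 = 0.0149 V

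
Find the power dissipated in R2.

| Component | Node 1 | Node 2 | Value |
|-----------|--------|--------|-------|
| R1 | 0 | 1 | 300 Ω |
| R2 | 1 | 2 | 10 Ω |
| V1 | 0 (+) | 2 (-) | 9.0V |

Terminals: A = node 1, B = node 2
Nodal analysis, taking node 2 as the 0 V reference.
Source V1 fixes V_0 = 9 V.
KCL at each unknown node (sum of currents leaving = 0; resistances in Ω):
  Node 1: (V_1 - 9)/300 + (V_1 - 0)/10 = 0
Collecting terms: 0.1033 × V_1 = 0.03  =>  V_1 = 0.2903 V
I_R2 = (V_1 - V_2)/R2 = (0.2903 - 0)/10 = 0.02903 A
P_R2 = I_R2² × R2 = (0.02903)² × 10 = 0.008429 W

Final answer: 0.008429 W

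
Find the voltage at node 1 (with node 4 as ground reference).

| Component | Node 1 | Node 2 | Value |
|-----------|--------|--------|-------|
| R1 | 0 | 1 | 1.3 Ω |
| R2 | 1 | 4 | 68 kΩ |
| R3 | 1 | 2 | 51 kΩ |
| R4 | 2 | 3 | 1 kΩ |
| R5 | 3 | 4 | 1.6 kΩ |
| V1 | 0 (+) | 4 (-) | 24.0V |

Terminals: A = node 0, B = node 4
Nodal analysis, taking node 4 as the 0 V reference.
Source V1 fixes V_0 = 24 V.
KCL at each unknown node (sum of currents leaving = 0; resistances in Ω):
  Node 1: (V_1 - 24)/1.3 + (V_1 - 0)/68000 + (V_1 - V_2)/51000 = 0
  Node 2: (V_2 - V_1)/51000 + (V_2 - V_3)/1000 = 0
  Node 3: (V_3 - V_2)/1000 + (V_3 - 0)/1600 = 0
Collecting terms (coefficients in siemens):
  0.7693·V_1 - 0.00001961·V_2 = 18.46
  0.00102·V_2 - 0.00001961·V_1 - 0.001·V_3 = 0
  0.001625·V_3 - 0.001·V_2 = 0
Solving these 3 simultaneous equations (Gaussian elimination) gives:
  V_1 = 24 V, V_2 = 1.164 V, V_3 = 0.7164 V
The requested potential is V_1 = 24 V.

Final answer: V_1 = 24 V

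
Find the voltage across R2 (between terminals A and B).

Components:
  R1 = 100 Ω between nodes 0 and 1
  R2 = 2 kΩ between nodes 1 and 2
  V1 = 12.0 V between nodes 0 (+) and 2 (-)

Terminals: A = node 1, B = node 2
R1 and R2 are in series across V1 (node 0 → node 1 → node 2), and the output A–B is taken across R2, so this is a voltage divider.
Series current: I = V1/(R1 + R2) = 12/(100 + 2000) = 12/2100 = 0.005714 A
V_R2 = I × R2 = V1 × R2/(R1 + R2) = 12 × 2000/2100 = 11.43 V

Final answer: 11.43 V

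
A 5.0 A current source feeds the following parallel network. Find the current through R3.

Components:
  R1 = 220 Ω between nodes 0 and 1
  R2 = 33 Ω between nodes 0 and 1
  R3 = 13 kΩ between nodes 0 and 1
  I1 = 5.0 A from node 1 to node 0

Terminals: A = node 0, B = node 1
All resistors sit directly between nodes 0 and 1, so they are in parallel and share one voltage V; the full source current 5 A splits among them.
1/R_par = 1/220 + 1/33 + 1/13000 = 0.03493 S  =>  R_par = 28.63 Ω
V = I × R_par = 5 × 28.63 = 143.2 V
I_R3 = V/R3 = 143.2/13000 = 0.01101 A

Final answer: 0.01101 A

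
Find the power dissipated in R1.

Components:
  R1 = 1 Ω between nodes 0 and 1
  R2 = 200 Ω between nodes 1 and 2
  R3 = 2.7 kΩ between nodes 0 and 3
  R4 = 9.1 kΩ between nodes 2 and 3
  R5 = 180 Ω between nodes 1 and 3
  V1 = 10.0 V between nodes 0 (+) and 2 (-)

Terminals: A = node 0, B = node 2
Nodal analysis, taking node 2 as the 0 V reference.
Source V1 fixes V_0 = 10 V.
KCL at each unknown node (sum of currents leaving = 0; resistances in Ω):
  Node 1: (V_1 - 10)/1 + (V_1 - 0)/200 + (V_1 - V_3)/180 = 0
  Node 3: (V_3 - 10)/2700 + (V_3 - 0)/9100 + (V_3 - V_1)/180 = 0
Collecting terms (coefficients in siemens):
  1.011·V_1 - 0.005556·V_3 = 10
  0.006036·V_3 - 0.005556·V_1 = 0.003704
Determinant D = (1.011)(0.006036) - (-0.005556)(-0.005556) = 0.006069
V_1 = [(10)(0.006036) - (-0.005556)(0.003704)]/D = 9.949 V
V_3 = [(1.011)(0.003704) - (10)(-0.005556)]/D = 9.771 V
I_R1 = (V_0 - V_1)/R1 = (10 - 9.949)/1 = 0.05074 A
P_R1 = I_R1² × R1 = (0.05074)² × 1 = 0.002574 W

Final answer: 0.002574 W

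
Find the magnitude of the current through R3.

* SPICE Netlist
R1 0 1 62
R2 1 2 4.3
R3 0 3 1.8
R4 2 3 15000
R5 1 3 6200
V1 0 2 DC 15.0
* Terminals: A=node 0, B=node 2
Nodal analysis, taking node 2 as the 0 V reference.
Source V1 fixes V_0 = 15 V.
KCL at each unknown node (sum of currents leaving = 0; resistances in Ω):
  Node 1: (V_1 - 15)/62 + (V_1 - 0)/4.3 + (V_1 - V_3)/6200 = 0
  Node 3: (V_3 - 15)/1.8 + (V_3 - 0)/15000 + (V_3 - V_1)/6200 = 0
Collecting terms (coefficients in siemens):
  0.2488·V_1 - 0.0001613·V_3 = 0.2419
  0.5558·V_3 - 0.0001613·V_1 = 8.333
Determinant D = (0.2488)(0.5558) - (-0.0001613)(-0.0001613) = 0.1383
V_1 = [(0.2419)(0.5558) - (-0.0001613)(8.333)]/D = 0.9819 V
V_3 = [(0.2488)(8.333) - (0.2419)(-0.0001613)]/D = 14.99 V
I_R3 = (V_0 - V_3)/R3 = (15 - 14.99)/1.8 = 0.00326 A
|I_R3| = 0.00326 A

Final answer: |I_R3| = 0.00326 A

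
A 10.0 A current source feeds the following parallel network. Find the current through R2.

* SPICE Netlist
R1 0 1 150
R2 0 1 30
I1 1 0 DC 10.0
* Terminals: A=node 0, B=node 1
All resistors sit directly between nodes 0 and 1, so they are in parallel and share one voltage V; the full source current 10 A splits among them.
1/R_par = 1/150 + 1/30 = 0.04 S  =>  R_par = 25 Ω
V = I × R_par = 10 × 25 = 250 V
I_R2 = V/R2 = 250/30 = 8.333 A

Final answer: 8.333 A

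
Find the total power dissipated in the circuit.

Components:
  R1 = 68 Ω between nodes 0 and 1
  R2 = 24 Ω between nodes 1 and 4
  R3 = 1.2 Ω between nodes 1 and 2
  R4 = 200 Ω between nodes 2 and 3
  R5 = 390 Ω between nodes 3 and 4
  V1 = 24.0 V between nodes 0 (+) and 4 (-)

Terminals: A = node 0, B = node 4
Nodal analysis, taking node 4 as the 0 V reference.
Source V1 fixes V_0 = 24 V.
KCL at each unknown node (sum of currents leaving = 0; resistances in Ω):
  Node 1: (V_1 - 24)/68 + (V_1 - 0)/24 + (V_1 - V_2)/1.2 = 0
  Node 2: (V_2 - V_1)/1.2 + (V_2 - V_3)/200 = 0
  Node 3: (V_3 - V_2)/200 + (V_3 - 0)/390 = 0
Collecting terms (coefficients in siemens):
  0.8897·V_1 - 0.8333·V_2 = 0.3529
  0.8383·V_2 - 0.8333·V_1 - 0.005·V_3 = 0
  0.007564·V_3 - 0.005·V_2 = 0
Solving these 3 simultaneous equations (Gaussian elimination) gives:
  V_1 = 6.078 V, V_2 = 6.066 V, V_3 = 4.01 V
Power in each resistor, P = (ΔV)²/R:
  P_R1 = (24 - 6.078)²/68 = 4.723 W
  P_R2 = (6.078 - 0)²/24 = 1.539 W
  P_R3 = (6.078 - 6.066)²/1.2 = 0.0001269 W
  P_R4 = (6.066 - 4.01)²/200 = 0.02114 W
  P_R5 = (4.01 - 0)²/390 = 0.04123 W
P_total = P_R1 + P_R2 + P_R3 + P_R4 + P_R5 = 6.325 W

Final answer: 6.325 W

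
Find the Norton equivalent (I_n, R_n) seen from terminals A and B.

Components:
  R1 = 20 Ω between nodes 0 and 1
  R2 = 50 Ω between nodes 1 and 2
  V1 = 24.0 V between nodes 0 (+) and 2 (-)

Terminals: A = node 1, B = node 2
Find the Thévenin equivalent first; then I_n = V_th/R_th and R_n = R_th.
Step 1 — V_th is the open-circuit voltage V_A - V_B (nothing connected across the terminals).
Nodal analysis, taking node 2 as the 0 V reference.
Source V1 fixes V_0 = 24 V.
KCL at each unknown node (sum of currents leaving = 0; resistances in Ω):
  Node 1: (V_1 - 24)/20 + (V_1 - 0)/50 = 0
Collecting terms: 0.07 × V_1 = 1.2  =>  V_1 = 17.14 V
V_th = V_1 - V_2 = 17.14 - 0 = 17.14 V
Step 2 — R_th: zero the source — replace V1 by a short circuit (node 2 merges into node 0) — and find the resistance seen between A (node 1) and B (node 0).
Reduce the network between node 1 (A) and node 0 (B) by series/parallel combination:
  Rp1 = R1 ‖ R2 (parallel, both between nodes 0 and 1) = 1/(1/20 + 1/50) = 14.29 Ω
R_th = 14.29 Ω
I_n = V_th/R_th = 17.14/14.29 = 1.2 A, and R_n = R_th = 14.29 Ω

Final answer: I_n = 1.2 A, R_n = 14.29 Ω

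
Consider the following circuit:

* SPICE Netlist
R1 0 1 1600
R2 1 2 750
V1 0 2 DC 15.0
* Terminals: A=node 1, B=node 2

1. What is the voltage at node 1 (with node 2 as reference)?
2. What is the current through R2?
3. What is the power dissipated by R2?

Nodal analysis, taking node 2 as the 0 V reference.
Source V1 fixes V_0 = 15 V.
KCL at each unknown node (sum of currents leaving = 0; resistances in Ω):
  Node 1: (V_1 - 15)/1600 + (V_1 - 0)/750 = 0
Collecting terms: 0.001958 × V_1 = 0.009375  =>  V_1 = 4.787 V
Part 1:
  Read off the nodal solution: V_1 = 4.787 V
Part 2:
  I_R2 = (V_1 - V_2)/R2 = (4.787 - 0)/750 = 0.006383 A
  Magnitude: I_R2 = 0.006383 A
Part 3:
  I_R2 = (V_1 - V_2)/R2 = (4.787 - 0)/750 = 0.006383 A
  P_R2 = I_R2² × R2 = (0.006383)² × 750 = 0.03056 W

Final answers:
1. V_1 = 4.787 V
2. I_R2 = 0.006383 A
3. P_R2 = 0.03056 W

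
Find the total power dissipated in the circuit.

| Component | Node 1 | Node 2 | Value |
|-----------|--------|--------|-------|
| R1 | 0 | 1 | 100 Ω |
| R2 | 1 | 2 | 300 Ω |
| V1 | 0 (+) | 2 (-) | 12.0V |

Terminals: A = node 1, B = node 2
Nodal analysis, taking node 2 as the 0 V reference.
Source V1 fixes V_0 = 12 V.
KCL at each unknown node (sum of currents leaving = 0; resistances in Ω):
  Node 1: (V_1 - 12)/100 + (V_1 - 0)/300 = 0
Collecting terms: 0.01333 × V_1 = 0.12  =>  V_1 = 9 V
Power in each resistor, P = (ΔV)²/R:
  P_R1 = (12 - 9)²/100 = 0.09 W
  P_R2 = (9 - 0)²/300 = 0.27 W
P_total = P_R1 + P_R2 = 0.36 W

Final answer: 0.36 W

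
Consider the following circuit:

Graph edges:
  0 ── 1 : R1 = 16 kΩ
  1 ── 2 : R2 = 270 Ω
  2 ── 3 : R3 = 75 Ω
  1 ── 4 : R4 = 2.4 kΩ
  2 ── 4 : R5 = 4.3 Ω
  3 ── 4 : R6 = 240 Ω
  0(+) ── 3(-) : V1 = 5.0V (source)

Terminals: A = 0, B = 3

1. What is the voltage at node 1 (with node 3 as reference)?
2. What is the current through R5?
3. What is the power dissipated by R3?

Nodal analysis, taking node 3 as the 0 V reference.
Source V1 fixes V_0 = 5 V.
KCL at each unknown node (sum of currents leaving = 0; resistances in Ω):
  Node 1: (V_1 - 5)/16000 + (V_1 - V_2)/270 + (V_1 - V_4)/2400 = 0
  Node 2: (V_2 - V_1)/270 + (V_2 - 0)/75 + (V_2 - V_4)/4.3 = 0
  Node 4: (V_4 - V_1)/2400 + (V_4 - V_2)/4.3 + (V_4 - 0)/240 = 0
Collecting terms (coefficients in siemens):
  0.004183·V_1 - 0.003704·V_2 - 0.0004167·V_4 = 0.0003125
  0.2496·V_2 - 0.003704·V_1 - 0.2326·V_4 = 0
  0.2371·V_4 - 0.0004167·V_1 - 0.2326·V_2 = 0
Solving these 3 simultaneous equations (Gaussian elimination) gives:
  V_1 = 0.092 V, V_2 = 0.01757 V, V_4 = 0.01739 V
Part 1:
  Read off the nodal solution: V_1 = 0.092 V
Part 2:
  I_R5 = (V_2 - V_4)/R5 = (0.01757 - 0.01739)/4.3 = 0.00004138 A
  Magnitude: I_R5 = 0.00004138 A
Part 3:
  I_R3 = (V_2 - V_3)/R3 = (0.01757 - 0)/75 = 0.0002343 A
  P_R3 = I_R3² × R3 = (0.0002343)² × 75 = 0.000004117 W

Final answers:
1. V_1 = 0.092 V
2. I_R5 = 4.138e-05 A
3. P_R3 = 4.117e-06 W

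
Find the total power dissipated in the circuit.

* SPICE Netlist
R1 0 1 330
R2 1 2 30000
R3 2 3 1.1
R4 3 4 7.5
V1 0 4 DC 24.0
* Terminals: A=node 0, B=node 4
Nodal analysis, taking node 4 as the 0 V reference.
Source V1 fixes V_0 = 24 V.
KCL at each unknown node (sum of currents leaving = 0; resistances in Ω):
  Node 1: (V_1 - 24)/330 + (V_1 - V_2)/30000 = 0
  Node 2: (V_2 - V_1)/30000 + (V_2 - V_3)/1.1 = 0
  Node 3: (V_3 - V_2)/1.1 + (V_3 - 0)/7.5 = 0
Collecting terms (coefficients in siemens):
  0.003064·V_1 - 0.00003333·V_2 = 0.07273
  0.9091·V_2 - 0.00003333·V_1 - 0.9091·V_3 = 0
  1.042·V_3 - 0.9091·V_2 = 0
Solving these 3 simultaneous equations (Gaussian elimination) gives:
  V_1 = 23.74 V, V_2 = 0.006803 V, V_3 = 0.005933 V
Power in each resistor, P = (ΔV)²/R:
  P_R1 = (24 - 23.74)²/330 = 0.0002065 W
  P_R2 = (23.74 - 0.006803)²/30000 = 0.01877 W
  P_R3 = (0.006803 - 0.005933)²/1.1 = 0.0000006884 W
  P_R4 = (0.005933 - 0)²/7.5 = 0.000004693 W
P_total = P_R1 + P_R2 + P_R3 + P_R4 = 0.01899 W

Final answer: 0.01899 W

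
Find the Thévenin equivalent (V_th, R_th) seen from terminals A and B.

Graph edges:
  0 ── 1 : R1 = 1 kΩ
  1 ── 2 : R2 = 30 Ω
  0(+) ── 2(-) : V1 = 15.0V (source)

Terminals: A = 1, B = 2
Step 1 — V_th is the open-circuit voltage V_A - V_B (nothing connected across the terminals).
Nodal analysis, taking node 2 as the 0 V reference.
Source V1 fixes V_0 = 15 V.
KCL at each unknown node (sum of currents leaving = 0; resistances in Ω):
  Node 1: (V_1 - 15)/1000 + (V_1 - 0)/30 = 0
Collecting terms: 0.03433 × V_1 = 0.015  =>  V_1 = 0.4369 V
V_th = V_1 - V_2 = 0.4369 - 0 = 0.4369 V
Step 2 — R_th: zero the source — replace V1 by a short circuit (node 2 merges into node 0) — and find the resistance seen between A (node 1) and B (node 0).
Reduce the network between node 1 (A) and node 0 (B) by series/parallel combination:
  Rp1 = R1 ‖ R2 (parallel, both between nodes 0 and 1) = 1/(1/1000 + 1/30) = 29.13 Ω
R_th = 29.13 Ω

Final answer: V_th = 0.4369 V, R_th = 29.13 Ω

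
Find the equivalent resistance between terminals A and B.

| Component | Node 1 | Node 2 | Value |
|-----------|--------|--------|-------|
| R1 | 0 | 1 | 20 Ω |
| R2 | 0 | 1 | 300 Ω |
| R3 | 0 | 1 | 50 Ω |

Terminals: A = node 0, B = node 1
Reduce the network between node 0 (A) and node 1 (B) by series/parallel combination:
  Rp1 = R1 ‖ R2 ‖ R3 (parallel, all between nodes 0 and 1) = 1/(1/20 + 1/300 + 1/50) = 13.64 Ω
R_eq = 13.64 Ω

Final answer: 13.64 Ω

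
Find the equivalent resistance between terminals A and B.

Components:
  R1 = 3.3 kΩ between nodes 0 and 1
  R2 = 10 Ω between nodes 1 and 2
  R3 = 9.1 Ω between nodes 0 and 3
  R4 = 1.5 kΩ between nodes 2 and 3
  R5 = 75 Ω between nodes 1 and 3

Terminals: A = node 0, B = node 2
The network is not a plain series/parallel combination. Inject a 1 A test current into terminal A (node 0) and return it from terminal B (node 2); then R_eq = V_A / (1 A).
Nodal analysis, taking node 2 as the 0 V reference.
Current source I_test pushes 1 A into node 0 and draws it out of node 2.
KCL at each unknown node (sum of currents leaving = 0; resistances in Ω):
  Node 0: (V_0 - V_1)/3300 + (V_0 - V_3)/9.1 - 1 = 0
  Node 1: (V_1 - V_0)/3300 + (V_1 - 0)/10 + (V_1 - V_3)/75 = 0
  Node 3: (V_3 - V_0)/9.1 + (V_3 - V_1)/75 + (V_3 - 0)/1500 = 0
Collecting terms (coefficients in siemens):
  0.1102·V_0 - 0.000303·V_1 - 0.1099·V_3 = 1
  0.1136·V_1 - 0.000303·V_0 - 0.01333·V_3 = 0
  0.1239·V_3 - 0.1099·V_0 - 0.01333·V_1 = 0
Solving these 3 simultaneous equations (Gaussian elimination) gives:
  V_0 = 87.64 V, V_1 = 9.475 V, V_3 = 78.76 V
R_eq = V_0 / 1 A = 87.64 Ω

Final answer: 87.64 Ω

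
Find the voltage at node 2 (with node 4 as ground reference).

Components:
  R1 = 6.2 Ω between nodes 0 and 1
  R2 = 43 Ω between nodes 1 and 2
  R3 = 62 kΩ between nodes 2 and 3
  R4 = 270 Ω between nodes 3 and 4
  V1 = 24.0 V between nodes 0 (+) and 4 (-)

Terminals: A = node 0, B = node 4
Nodal analysis, taking node 4 as the 0 V reference.
Source V1 fixes V_0 = 24 V.
KCL at each unknown node (sum of currents leaving = 0; resistances in Ω):
  Node 1: (V_1 - 24)/6.2 + (V_1 - V_2)/43 = 0
  Node 2: (V_2 - V_1)/43 + (V_2 - V_3)/62000 = 0
  Node 3: (V_3 - V_2)/62000 + (V_3 - 0)/270 = 0
Collecting terms (coefficients in siemens):
  0.1845·V_1 - 0.02326·V_2 = 3.871
  0.02327·V_2 - 0.02326·V_1 - 0.00001613·V_3 = 0
  0.00372·V_3 - 0.00001613·V_2 = 0
Solving these 3 simultaneous equations (Gaussian elimination) gives:
  V_1 = 24 V, V_2 = 23.98 V, V_3 = 0.104 V
The requested potential is V_2 = 23.98 V.

Final answer: V_2 = 23.98 V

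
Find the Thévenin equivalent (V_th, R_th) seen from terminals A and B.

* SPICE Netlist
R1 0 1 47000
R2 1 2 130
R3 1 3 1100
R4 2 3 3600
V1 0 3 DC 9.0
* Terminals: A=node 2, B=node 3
Step 1 — V_th is the open-circuit voltage V_A - V_B (nothing connected across the terminals).
Nodal analysis, taking node 3 as the 0 V reference.
Source V1 fixes V_0 = 9 V.
KCL at each unknown node (sum of currents leaving = 0; resistances in Ω):
  Node 1: (V_1 - 9)/47000 + (V_1 - V_2)/130 + (V_1 - 0)/1100 = 0
  Node 2: (V_2 - V_1)/130 + (V_2 - 0)/3600 = 0
Collecting terms (coefficients in siemens):
  0.008623·V_1 - 0.007692·V_2 = 0.0001915
  0.00797·V_2 - 0.007692·V_1 = 0
Determinant D = (0.008623)(0.00797) - (-0.007692)(-0.007692) = 0.000009552
V_1 = [(0.0001915)(0.00797) - (-0.007692)(0)]/D = 0.1598 V
V_2 = [(0.008623)(0) - (0.0001915)(-0.007692)]/D = 0.1542 V
V_th = V_2 - V_3 = 0.1542 - 0 = 0.1542 V
Step 2 — R_th: zero the source — replace V1 by a short circuit (node 3 merges into node 0) — and find the resistance seen between A (node 2) and B (node 0).
Reduce the network between node 2 (A) and node 0 (B) by series/parallel combination:
  Rp1 = R1 ‖ R3 (parallel, both between nodes 0 and 1) = 1/(1/47000 + 1/1100) = 1075 Ω
  Rs1 = R2 + Rp1 (series, joined only at node 1) = 130 + 1075 = 1205 Ω
  Rp2 = R4 ‖ Rs1 (parallel, both between nodes 0 and 2) = 1/(1/3600 + 1/1205) = 902.7 Ω
R_th = 902.7 Ω

Final answer: V_th = 0.1542 V, R_th = 902.7 Ω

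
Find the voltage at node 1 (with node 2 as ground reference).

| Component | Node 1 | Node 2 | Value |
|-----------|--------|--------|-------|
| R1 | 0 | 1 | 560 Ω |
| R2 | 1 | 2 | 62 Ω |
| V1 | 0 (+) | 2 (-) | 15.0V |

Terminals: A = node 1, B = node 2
Nodal analysis, taking node 2 as the 0 V reference.
Source V1 fixes V_0 = 15 V.
KCL at each unknown node (sum of currents leaving = 0; resistances in Ω):
  Node 1: (V_1 - 15)/560 + (V_1 - 0)/62 = 0
Collecting terms: 0.01791 × V_1 = 0.02679  =>  V_1 = 1.495 V
The requested potential is V_1 = 1.495 V.

Final answer: V_1 = 1.495 V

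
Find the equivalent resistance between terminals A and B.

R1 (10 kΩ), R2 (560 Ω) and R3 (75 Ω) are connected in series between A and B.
Reduce the network between node 0 (A) and node 3 (B) by series/parallel combination:
  Rs1 = R1 + R2 (series, joined only at node 1) = 10000 + 560 = 10560 Ω
  Rs2 = R3 + Rs1 (series, joined only at node 2) = 75 + 10560 = 10640 Ω
R_eq = 10.63 kΩ

Final answer: 10.63 kΩ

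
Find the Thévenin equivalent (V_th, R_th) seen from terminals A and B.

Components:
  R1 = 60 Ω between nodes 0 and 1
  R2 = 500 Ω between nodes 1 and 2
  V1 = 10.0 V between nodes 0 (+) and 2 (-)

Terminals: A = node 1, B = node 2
Step 1 — V_th is the open-circuit voltage V_A - V_B (nothing connected across the terminals).
Nodal analysis, taking node 2 as the 0 V reference.
Source V1 fixes V_0 = 10 V.
KCL at each unknown node (sum of currents leaving = 0; resistances in Ω):
  Node 1: (V_1 - 10)/60 + (V_1 - 0)/500 = 0
Collecting terms: 0.01867 × V_1 = 0.1667  =>  V_1 = 8.929 V
V_th = V_1 - V_2 = 8.929 - 0 = 8.929 V
Step 2 — R_th: zero the source — replace V1 by a short circuit (node 2 merges into node 0) — and find the resistance seen between A (node 1) and B (node 0).
Reduce the network between node 1 (A) and node 0 (B) by series/parallel combination:
  Rp1 = R1 ‖ R2 (parallel, both between nodes 0 and 1) = 1/(1/60 + 1/500) = 53.57 Ω
R_th = 53.57 Ω

Final answer: V_th = 8.929 V, R_th = 53.57 Ω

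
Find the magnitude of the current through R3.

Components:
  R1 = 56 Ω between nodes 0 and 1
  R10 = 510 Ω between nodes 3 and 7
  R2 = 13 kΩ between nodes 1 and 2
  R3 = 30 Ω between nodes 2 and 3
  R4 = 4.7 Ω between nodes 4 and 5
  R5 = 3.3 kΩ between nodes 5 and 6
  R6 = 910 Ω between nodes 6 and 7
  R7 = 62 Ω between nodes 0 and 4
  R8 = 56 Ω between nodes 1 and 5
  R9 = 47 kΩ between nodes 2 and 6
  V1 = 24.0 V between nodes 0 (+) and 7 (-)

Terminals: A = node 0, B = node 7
Nodal analysis, taking node 7 as the 0 V reference.
Source V1 fixes V_0 = 24 V.
KCL at each unknown node (sum of currents leaving = 0; resistances in Ω):
  Node 1: (V_1 - 24)/56 + (V_1 - V_2)/13000 + (V_1 - V_5)/56 = 0
  Node 2: (V_2 - V_1)/13000 + (V_2 - V_3)/30 + (V_2 - V_6)/47000 = 0
  Node 3: (V_3 - V_2)/30 + (V_3 - 0)/510 = 0
  Node 4: (V_4 - V_5)/4.7 + (V_4 - 24)/62 = 0
  Node 5: (V_5 - V_4)/4.7 + (V_5 - V_6)/3300 + (V_5 - V_1)/56 = 0
  Node 6: (V_6 - V_5)/3300 + (V_6 - 0)/910 + (V_6 - V_2)/47000 = 0
Collecting terms (coefficients in siemens):
  0.03579·V_1 - 0.00007692·V_2 - 0.01786·V_5 = 0.4286
  0.03343·V_2 - 0.00007692·V_1 - 0.03333·V_3 - 0.00002128·V_6 = 0
  0.03529·V_3 - 0.03333·V_2 = 0
  0.2289·V_4 - 0.2128·V_5 = 0.3871
  0.2309·V_5 - 0.01786·V_1 - 0.2128·V_4 - 0.000303·V_6 = 0
  0.001423·V_6 - 0.00002128·V_2 - 0.000303·V_5 = 0
Solving these 6 simultaneous equations (Gaussian elimination) gives:
  V_1 = 23.81 V, V_2 = 0.9947 V, V_3 = 0.9394 V, V_4 = 23.75 V
  V_5 = 23.73 V, V_6 = 5.067 V
I_R3 = (V_2 - V_3)/R3 = (0.9947 - 0.9394)/30 = 0.001842 A
|I_R3| = 0.001842 A

Final answer: |I_R3| = 0.001842 A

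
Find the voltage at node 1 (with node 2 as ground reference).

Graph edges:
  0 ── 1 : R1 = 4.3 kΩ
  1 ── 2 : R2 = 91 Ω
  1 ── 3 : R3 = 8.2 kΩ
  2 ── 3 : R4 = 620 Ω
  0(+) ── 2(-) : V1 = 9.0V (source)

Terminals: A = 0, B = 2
Nodal analysis, taking node 2 as the 0 V reference.
Source V1 fixes V_0 = 9 V.
KCL at each unknown node (sum of currents leaving = 0; resistances in Ω):
  Node 1: (V_1 - 9)/4300 + (V_1 - 0)/91 + (V_1 - V_3)/8200 = 0
  Node 3: (V_3 - V_1)/8200 + (V_3 - 0)/620 = 0
Collecting terms (coefficients in siemens):
  0.01134·V_1 - 0.000122·V_3 = 0.002093
  0.001735·V_3 - 0.000122·V_1 = 0
Determinant D = (0.01134)(0.001735) - (-0.000122)(-0.000122) = 0.00001966
V_1 = [(0.002093)(0.001735) - (-0.000122)(0)]/D = 0.1847 V
V_3 = [(0.01134)(0) - (0.002093)(-0.000122)]/D = 0.01298 V
The requested potential is V_1 = 0.1847 V.

Final answer: V_1 = 0.1847 V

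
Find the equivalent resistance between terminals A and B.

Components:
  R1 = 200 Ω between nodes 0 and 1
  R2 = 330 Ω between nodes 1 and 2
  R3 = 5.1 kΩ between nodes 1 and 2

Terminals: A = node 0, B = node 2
Reduce the network between node 0 (A) and node 2 (B) by series/parallel combination:
  Rp1 = R2 ‖ R3 (parallel, both between nodes 1 and 2) = 1/(1/330 + 1/5100) = 309.9 Ω
  Rs1 = R1 + Rp1 (series, joined only at node 1) = 200 + 309.9 = 509.9 Ω
R_eq = 509.9 Ω

Final answer: 509.9 Ω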